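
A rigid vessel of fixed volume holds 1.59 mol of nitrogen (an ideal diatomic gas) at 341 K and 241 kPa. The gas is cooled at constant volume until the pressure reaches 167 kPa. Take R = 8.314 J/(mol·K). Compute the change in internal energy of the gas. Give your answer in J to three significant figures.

Constant volume ⇒ W = 0, so Q = ΔU = nCᵥΔT with Cᵥ = 5R/2 = 20.79 J/(mol·K).
At constant V, T₂/T₁ = P₂/P₁ ⇒ ΔT = T₁(P₂/P₁ − 1) = 341·(167/241 − 1) = -104.7 K.
ΔU = (1.59)(20.79)(-104.7) = -3460 J.

ΔU ≈ -3460 J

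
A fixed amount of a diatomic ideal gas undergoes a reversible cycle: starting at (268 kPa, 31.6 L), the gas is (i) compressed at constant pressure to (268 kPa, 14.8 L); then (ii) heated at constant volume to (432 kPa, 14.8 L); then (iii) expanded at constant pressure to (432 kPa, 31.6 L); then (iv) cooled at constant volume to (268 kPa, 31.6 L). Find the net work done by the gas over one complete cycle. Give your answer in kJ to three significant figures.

W_net ≈ 2.76 kJ

Constant-volume legs do no work.
W(i) = (268)(14.8 − 31.6) = -4502 J; W(iii) = (432)(31.6 − 14.8) = 7258 J.
W_net = -4502 + 7258 = 2755 J (the clockwise enclosed area).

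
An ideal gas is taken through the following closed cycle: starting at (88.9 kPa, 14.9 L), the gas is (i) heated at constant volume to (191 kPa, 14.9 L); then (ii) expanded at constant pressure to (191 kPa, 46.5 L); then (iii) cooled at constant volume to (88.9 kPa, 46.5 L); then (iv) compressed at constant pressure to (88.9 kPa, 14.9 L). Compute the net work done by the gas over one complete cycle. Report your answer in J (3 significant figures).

W_net ≈ 3230 J

Constant-volume legs do no work.
W(ii) = (191)(46.5 − 14.9) = 6036 J; W(iv) = (88.9)(14.9 − 46.5) = -2809 J.
W_net = 6036 − 2809 = 3226 J (the clockwise enclosed area).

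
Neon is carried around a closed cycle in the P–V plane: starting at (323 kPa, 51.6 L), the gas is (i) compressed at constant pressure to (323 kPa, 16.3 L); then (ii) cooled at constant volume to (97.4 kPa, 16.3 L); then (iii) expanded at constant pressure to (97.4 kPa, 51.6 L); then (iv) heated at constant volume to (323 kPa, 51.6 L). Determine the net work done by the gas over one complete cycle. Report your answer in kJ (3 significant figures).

W_net ≈ -7.96 kJ

Constant-volume legs do no work.
W(i) = (323)(16.3 − 51.6) = -11402 J; W(iii) = (97.4)(51.6 − 16.3) = 3438 J.
W_net = -11402 + 3438 = -7964 J (the counter-clockwise enclosed area).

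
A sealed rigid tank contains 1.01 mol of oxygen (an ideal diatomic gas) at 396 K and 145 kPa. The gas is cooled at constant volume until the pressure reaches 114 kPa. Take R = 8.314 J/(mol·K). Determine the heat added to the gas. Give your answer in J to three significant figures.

Constant volume ⇒ W = 0, so Q = ΔU = nCᵥΔT with Cᵥ = 5R/2 = 20.79 J/(mol·K).
At constant V, T₂/T₁ = P₂/P₁ ⇒ ΔT = T₁(P₂/P₁ − 1) = 396·(114/145 − 1) = -84.66 K.
ΔU = (1.01)(20.79)(-84.66) = -1777 J.

Q ≈ -1780 J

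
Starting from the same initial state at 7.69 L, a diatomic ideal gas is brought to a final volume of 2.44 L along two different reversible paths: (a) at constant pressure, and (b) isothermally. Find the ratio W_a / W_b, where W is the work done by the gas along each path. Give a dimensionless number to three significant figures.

W_a / W_b ≈ 0.595

Path (a) isobaric: W = P₁(V₂ − V₁) → W_a/(P₁V₁) = -0.6827.
Path (b) isothermal: W = P₁V₁ ln(V₂/V₁) → W_b/(P₁V₁) = -1.148.
W_a / W_b = -0.6827 / -1.148 = 0.5947.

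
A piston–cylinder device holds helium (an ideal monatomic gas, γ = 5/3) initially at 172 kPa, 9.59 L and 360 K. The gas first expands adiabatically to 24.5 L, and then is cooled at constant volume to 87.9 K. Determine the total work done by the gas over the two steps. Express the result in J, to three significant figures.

Step 1 (adiabatic): W = (P₁V₁ − P₂V₂)/(γ−1) = (1649 − 882.6)/0.667 = 1150 J.
Step 2 (isochoric): W = 0 (constant volume).
W_total = 1150 + 0 = 1150 J.

W_total ≈ 1150 J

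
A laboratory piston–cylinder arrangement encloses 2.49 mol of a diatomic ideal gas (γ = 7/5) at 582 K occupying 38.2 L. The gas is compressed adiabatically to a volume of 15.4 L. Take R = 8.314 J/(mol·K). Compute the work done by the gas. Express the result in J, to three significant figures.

W ≈ -13200 J

Adiabatic: TV^(γ−1) = const with γ = 7/5.
T₂ = T₁ (V₁/V₂)^(γ−1) = 582 × (38.2/15.4)^0.4 = 582 × 1.438 = 837 K.
W_by = nCᵥ(T₁ − T₂) = (2.49)(20.79)(582 − 837) = -13199 J.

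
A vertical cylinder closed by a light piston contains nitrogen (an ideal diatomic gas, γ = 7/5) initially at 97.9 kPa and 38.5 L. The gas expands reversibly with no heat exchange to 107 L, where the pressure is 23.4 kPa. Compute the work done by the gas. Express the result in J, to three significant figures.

Adiabatic: W = (P₁V₁ − P₂V₂)/(γ − 1) with γ = 7/5.
P₁V₁ = 3769 J, P₂V₂ = 2504 J.
W = (3769 − 2504) / 0.4 = 3163 J.

W ≈ 3160 J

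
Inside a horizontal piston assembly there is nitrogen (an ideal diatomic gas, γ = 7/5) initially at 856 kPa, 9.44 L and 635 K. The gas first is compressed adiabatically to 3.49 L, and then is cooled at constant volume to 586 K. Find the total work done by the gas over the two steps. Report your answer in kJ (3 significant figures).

Step 1 (adiabatic): W = (P₁V₁ − P₂V₂)/(γ−1) = (8081 − 12031)/0.4 = -9876 J.
Step 2 (isochoric): W = 0 (constant volume).
W_total = -9876 + 0 = -9876 J.

W_total ≈ -9.88 kJ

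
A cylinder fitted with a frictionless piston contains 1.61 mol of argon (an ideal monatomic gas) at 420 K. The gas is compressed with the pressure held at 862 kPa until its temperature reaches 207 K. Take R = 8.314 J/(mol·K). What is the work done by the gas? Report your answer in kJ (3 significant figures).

W ≈ -2.85 kJ

Isobaric: W = P ΔV = nR ΔT.
W = (1.61)(8.314)(207 − 420) = -2851 J.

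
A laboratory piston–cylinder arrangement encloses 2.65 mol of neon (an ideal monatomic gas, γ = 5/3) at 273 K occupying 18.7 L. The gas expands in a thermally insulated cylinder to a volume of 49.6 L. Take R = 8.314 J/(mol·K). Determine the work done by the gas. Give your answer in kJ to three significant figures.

Adiabatic: TV^(γ−1) = const with γ = 5/3.
T₂ = T₁ (V₁/V₂)^(γ−1) = 273 × (18.7/49.6)^0.667 = 273 × 0.5219 = 142.5 K.
W_by = nCᵥ(T₁ − T₂) = (2.65)(12.47)(273 − 142.5) = 4314 J.

W ≈ 4.31 kJ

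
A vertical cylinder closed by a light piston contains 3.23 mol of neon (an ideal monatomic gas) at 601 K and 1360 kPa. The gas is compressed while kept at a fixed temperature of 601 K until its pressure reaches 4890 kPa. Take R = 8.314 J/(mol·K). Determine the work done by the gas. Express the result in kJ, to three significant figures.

Isothermal process: W = nRT ln(V₂/V₁) = nRT ln(P₁/P₂).
W = (3.23)(8.314)(601) × ln(1360/4890)
  = 16139 × ln(0.2781) = 16139 × -1.28
W_by_gas = -20654 J.

W ≈ -20.7 kJ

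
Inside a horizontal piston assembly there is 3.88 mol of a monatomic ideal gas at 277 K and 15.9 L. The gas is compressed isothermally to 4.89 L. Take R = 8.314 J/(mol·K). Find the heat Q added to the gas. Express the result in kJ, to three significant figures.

Isothermal ⇒ ΔU = 0, so Q = W = nRT ln(V₂/V₁).
Q = (3.88)(8.314)(277) ln(4.89/15.9) = 8936 × -1.179 = -10536 J.

Q ≈ -10.5 kJ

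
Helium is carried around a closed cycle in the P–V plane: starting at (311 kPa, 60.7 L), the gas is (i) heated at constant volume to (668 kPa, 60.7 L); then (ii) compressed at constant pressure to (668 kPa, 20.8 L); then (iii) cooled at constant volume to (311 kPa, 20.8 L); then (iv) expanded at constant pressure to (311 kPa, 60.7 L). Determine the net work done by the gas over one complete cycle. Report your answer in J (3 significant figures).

W_net ≈ -14200 J

Constant-volume legs do no work.
W(ii) = (668)(20.8 − 60.7) = -26653 J; W(iv) = (311)(60.7 − 20.8) = 12409 J.
W_net = -26653 + 12409 = -14244 J (the counter-clockwise enclosed area).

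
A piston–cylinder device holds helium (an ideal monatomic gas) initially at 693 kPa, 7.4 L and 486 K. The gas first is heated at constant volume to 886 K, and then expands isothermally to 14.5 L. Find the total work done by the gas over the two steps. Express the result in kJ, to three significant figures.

W_total ≈ 6.29 kJ

Step 1 (isochoric): W = 0 (constant volume).
After step 1: P = 1263 kPa (V unchanged).
Step 2 (isothermal): W = P₁V₁ ln(V₂/V₁) = (9349) ln(14.5/7.4) = 6289 J.
W_total = 0 + 6289 = 6289 J.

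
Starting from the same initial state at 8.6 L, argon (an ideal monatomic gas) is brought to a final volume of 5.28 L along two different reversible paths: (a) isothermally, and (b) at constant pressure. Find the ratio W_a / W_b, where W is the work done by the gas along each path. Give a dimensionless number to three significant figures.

W_a / W_b ≈ 1.26

Path (a) isothermal: W = P₁V₁ ln(V₂/V₁) → W_a/(P₁V₁) = -0.4878.
Path (b) isobaric: W = P₁(V₂ − V₁) → W_b/(P₁V₁) = -0.386.
W_a / W_b = -0.4878 / -0.386 = 1.264.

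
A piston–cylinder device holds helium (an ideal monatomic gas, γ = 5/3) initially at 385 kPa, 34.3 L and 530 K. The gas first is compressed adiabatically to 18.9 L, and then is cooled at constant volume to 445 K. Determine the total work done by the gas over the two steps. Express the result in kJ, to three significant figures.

Step 1 (adiabatic): W = (P₁V₁ − P₂V₂)/(γ−1) = (13205 − 19648)/0.667 = -9663 J.
Step 2 (isochoric): W = 0 (constant volume).
W_total = -9663 + 0 = -9663 J.

W_total ≈ -9.66 kJ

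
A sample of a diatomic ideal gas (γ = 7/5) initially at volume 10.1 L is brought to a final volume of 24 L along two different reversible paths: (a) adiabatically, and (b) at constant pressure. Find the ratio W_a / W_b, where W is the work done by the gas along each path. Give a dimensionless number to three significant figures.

Path (a) adiabatic: W = P₁V₁(1 − (V₁/V₂)^(γ−1))/(γ−1) → W_a/(P₁V₁) = 0.7316.
Path (b) isobaric: W = P₁(V₂ − V₁) → W_b/(P₁V₁) = 1.376.
W_a / W_b = 0.7316 / 1.376 = 0.5316.

W_a / W_b ≈ 0.532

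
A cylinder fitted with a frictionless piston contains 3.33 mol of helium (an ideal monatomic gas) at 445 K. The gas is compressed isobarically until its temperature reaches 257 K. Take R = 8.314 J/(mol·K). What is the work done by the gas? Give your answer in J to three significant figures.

Isobaric: W = P ΔV = nR ΔT.
W = (3.33)(8.314)(257 − 445) = -5205 J.

W ≈ -5200 J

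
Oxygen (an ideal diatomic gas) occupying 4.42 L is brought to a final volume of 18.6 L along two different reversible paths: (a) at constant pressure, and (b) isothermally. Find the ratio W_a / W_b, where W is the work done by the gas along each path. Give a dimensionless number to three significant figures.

W_a / W_b ≈ 2.23

Path (a) isobaric: W = P₁(V₂ − V₁) → W_a/(P₁V₁) = 3.208.
Path (b) isothermal: W = P₁V₁ ln(V₂/V₁) → W_b/(P₁V₁) = 1.437.
W_a / W_b = 3.208 / 1.437 = 2.232.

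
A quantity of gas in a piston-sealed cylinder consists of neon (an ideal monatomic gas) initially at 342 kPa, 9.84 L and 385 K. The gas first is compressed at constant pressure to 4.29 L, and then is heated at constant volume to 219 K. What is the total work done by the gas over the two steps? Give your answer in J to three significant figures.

W_total ≈ -1900 J

Step 1 (isobaric): W = PΔV = (342 kPa)(4.29 − 9.84 L) = -1898 J.
Step 2 (isochoric): W = 0 (constant volume).
W_total = -1898 + 0 = -1898 J.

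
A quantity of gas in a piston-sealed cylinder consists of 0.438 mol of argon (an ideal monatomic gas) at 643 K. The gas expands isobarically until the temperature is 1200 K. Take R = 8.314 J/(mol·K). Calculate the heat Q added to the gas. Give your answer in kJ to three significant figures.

Q ≈ 5.07 kJ

Isobaric: W = nRΔT = (0.438)(8.314)(557) = 2028 J.
ΔU = nCᵥΔT with Cᵥ = 3R/2: ΔU = (0.438)(12.47)(557) = 3042 J.
Q = ΔU + W = 3042 + 2028 = 5071 J.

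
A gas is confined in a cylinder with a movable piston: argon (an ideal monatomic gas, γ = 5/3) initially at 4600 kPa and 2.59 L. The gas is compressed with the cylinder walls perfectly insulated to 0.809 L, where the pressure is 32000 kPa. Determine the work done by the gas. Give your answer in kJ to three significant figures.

Adiabatic: W = (P₁V₁ − P₂V₂)/(γ − 1) with γ = 5/3.
P₁V₁ = 11914 J, P₂V₂ = 25888 J.
W = (11914 − 25888) / 0.6667 = -20961 J.

W ≈ -21.0 kJ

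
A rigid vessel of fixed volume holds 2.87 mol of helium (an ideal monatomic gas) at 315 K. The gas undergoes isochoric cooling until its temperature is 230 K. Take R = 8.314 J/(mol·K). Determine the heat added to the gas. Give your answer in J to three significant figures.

Q ≈ -3040 J

Constant volume ⇒ W = 0, so Q = ΔU = nCᵥΔT with Cᵥ = 3R/2 = 12.47 J/(mol·K).
ΔU = (2.87)(12.47)(230 − 315) = -3042 J.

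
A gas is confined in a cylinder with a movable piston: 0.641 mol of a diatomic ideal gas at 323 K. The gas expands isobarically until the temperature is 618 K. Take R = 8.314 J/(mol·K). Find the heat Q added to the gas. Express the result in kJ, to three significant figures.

Q ≈ 5.50 kJ

Isobaric: W = nRΔT = (0.641)(8.314)(295) = 1572 J.
ΔU = nCᵥΔT with Cᵥ = 5R/2: ΔU = (0.641)(20.79)(295) = 3930 J.
Q = ΔU + W = 3930 + 1572 = 5502 J.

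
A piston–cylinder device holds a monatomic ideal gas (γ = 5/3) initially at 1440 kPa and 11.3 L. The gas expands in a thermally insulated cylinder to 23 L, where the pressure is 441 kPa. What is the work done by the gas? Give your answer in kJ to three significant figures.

Adiabatic: W = (P₁V₁ − P₂V₂)/(γ − 1) with γ = 5/3.
P₁V₁ = 16272 J, P₂V₂ = 10143 J.
W = (16272 − 10143) / 0.6667 = 9194 J.

W ≈ 9.19 kJ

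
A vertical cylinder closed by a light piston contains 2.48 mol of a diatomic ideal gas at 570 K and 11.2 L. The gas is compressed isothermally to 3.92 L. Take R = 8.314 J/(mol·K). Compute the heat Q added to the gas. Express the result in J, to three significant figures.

Isothermal ⇒ ΔU = 0, so Q = W = nRT ln(V₂/V₁).
Q = (2.48)(8.314)(570) ln(3.92/11.2) = 11753 × -1.05 = -12338 J.

Q ≈ -12300 J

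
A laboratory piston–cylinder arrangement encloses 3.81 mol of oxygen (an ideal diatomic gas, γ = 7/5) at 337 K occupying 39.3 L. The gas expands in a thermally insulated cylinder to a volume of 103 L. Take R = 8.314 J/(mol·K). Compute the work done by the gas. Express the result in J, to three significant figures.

Adiabatic: TV^(γ−1) = const with γ = 7/5.
T₂ = T₁ (V₁/V₂)^(γ−1) = 337 × (39.3/103)^0.4 = 337 × 0.6802 = 229.2 K.
W_by = nCᵥ(T₁ − T₂) = (3.81)(20.79)(337 − 229.2) = 8535 J.

W ≈ 8540 J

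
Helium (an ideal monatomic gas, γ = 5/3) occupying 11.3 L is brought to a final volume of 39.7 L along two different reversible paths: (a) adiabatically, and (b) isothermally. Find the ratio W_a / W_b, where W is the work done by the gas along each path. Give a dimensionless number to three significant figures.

W_a / W_b ≈ 0.677

Path (a) adiabatic: W = P₁V₁(1 − (V₁/V₂)^(γ−1))/(γ−1) → W_a/(P₁V₁) = 0.8509.
Path (b) isothermal: W = P₁V₁ ln(V₂/V₁) → W_b/(P₁V₁) = 1.257.
W_a / W_b = 0.8509 / 1.257 = 0.6772.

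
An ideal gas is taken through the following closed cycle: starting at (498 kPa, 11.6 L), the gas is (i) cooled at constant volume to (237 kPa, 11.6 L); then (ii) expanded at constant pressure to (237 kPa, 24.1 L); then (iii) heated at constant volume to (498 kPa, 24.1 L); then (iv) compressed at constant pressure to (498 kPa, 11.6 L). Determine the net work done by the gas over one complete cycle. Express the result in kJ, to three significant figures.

W_net ≈ -3.26 kJ

Constant-volume legs do no work.
W(ii) = (237)(24.1 − 11.6) = 2963 J; W(iv) = (498)(11.6 − 24.1) = -6225 J.
W_net = 2963 − 6225 = -3263 J (the counter-clockwise enclosed area).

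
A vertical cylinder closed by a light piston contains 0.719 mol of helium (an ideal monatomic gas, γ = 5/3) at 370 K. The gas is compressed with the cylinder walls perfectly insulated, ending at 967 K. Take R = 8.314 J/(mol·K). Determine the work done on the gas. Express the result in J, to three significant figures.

W ≈ 5350 J

Adiabatic ⇒ Q = 0, so W_by = −ΔU = nCᵥ(T₁ − T₂).
Cᵥ = 3R/2 = 12.47 J/(mol·K).
W = (0.719)(12.47)(370 − 967) = -5353 J.
Work on gas = −W_by = 5353 J.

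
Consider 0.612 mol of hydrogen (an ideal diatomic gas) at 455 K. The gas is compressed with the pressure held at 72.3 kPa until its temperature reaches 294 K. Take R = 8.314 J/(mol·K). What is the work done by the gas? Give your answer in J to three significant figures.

Isobaric: W = P ΔV = nR ΔT.
W = (0.612)(8.314)(294 − 455) = -819.2 J.

W ≈ -819 J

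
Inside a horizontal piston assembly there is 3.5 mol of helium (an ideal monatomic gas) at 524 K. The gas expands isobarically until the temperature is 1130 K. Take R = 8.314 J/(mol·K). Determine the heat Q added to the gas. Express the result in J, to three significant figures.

Isobaric: W = nRΔT = (3.5)(8.314)(606) = 17634 J.
ΔU = nCᵥΔT with Cᵥ = 3R/2: ΔU = (3.5)(12.47)(606) = 26451 J.
Q = ΔU + W = 26451 + 17634 = 44085 J.

Q ≈ 44100 J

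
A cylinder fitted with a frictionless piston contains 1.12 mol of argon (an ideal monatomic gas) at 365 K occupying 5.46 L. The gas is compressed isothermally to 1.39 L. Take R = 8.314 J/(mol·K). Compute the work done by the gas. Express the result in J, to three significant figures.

W ≈ -4650 J

Isothermal: W = nRT ln(V₂/V₁).
W = (1.12)(8.314)(365) × ln(1.39/5.46)
  = 3399 × -1.368
W_by_gas = -4650 J.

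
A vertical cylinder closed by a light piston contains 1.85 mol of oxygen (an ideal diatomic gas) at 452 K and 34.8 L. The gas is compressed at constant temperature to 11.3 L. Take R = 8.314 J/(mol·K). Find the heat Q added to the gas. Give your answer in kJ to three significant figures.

Isothermal ⇒ ΔU = 0, so Q = W = nRT ln(V₂/V₁).
Q = (1.85)(8.314)(452) ln(11.3/34.8) = 6952 × -1.125 = -7820 J.

Q ≈ -7.82 kJ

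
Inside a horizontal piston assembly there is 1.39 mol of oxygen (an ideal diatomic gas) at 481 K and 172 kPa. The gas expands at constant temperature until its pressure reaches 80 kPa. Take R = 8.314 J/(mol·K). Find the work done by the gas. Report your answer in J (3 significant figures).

Isothermal process: W = nRT ln(V₂/V₁) = nRT ln(P₁/P₂).
W = (1.39)(8.314)(481) × ln(172/80)
  = 5559 × ln(2.15) = 5559 × 0.7655
W_by_gas = 4255 J.

W ≈ 4250 J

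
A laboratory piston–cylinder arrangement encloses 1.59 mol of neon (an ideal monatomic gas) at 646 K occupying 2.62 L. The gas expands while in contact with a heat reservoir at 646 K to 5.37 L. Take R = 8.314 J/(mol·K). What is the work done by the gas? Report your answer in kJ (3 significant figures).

W ≈ 6.13 kJ

Isothermal: W = nRT ln(V₂/V₁).
W = (1.59)(8.314)(646) × ln(5.37/2.62)
  = 8540 × 0.7177
W_by_gas = 6129 J.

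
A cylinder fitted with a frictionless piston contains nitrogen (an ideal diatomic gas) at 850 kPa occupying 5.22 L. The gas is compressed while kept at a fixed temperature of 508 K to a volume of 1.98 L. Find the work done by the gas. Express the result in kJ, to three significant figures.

W ≈ -4.30 kJ

Isothermal: W = nRT ln(V₂/V₁) = P₁V₁ ln(V₂/V₁).
P₁V₁ = (850 kPa)(5.22 L) = 4437 J.
W = 4437 × ln(1.98/5.22) = 4437 × -0.9694
W_by_gas = -4301 J.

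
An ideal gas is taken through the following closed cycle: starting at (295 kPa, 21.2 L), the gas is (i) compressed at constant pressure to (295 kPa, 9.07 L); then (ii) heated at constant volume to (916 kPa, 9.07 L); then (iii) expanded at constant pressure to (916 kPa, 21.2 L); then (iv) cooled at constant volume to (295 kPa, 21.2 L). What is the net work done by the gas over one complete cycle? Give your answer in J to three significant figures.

Constant-volume legs do no work.
W(i) = (295)(9.07 − 21.2) = -3578 J; W(iii) = (916)(21.2 − 9.07) = 11111 J.
W_net = -3578 + 11111 = 7533 J (the clockwise enclosed area).

W_net ≈ 7530 J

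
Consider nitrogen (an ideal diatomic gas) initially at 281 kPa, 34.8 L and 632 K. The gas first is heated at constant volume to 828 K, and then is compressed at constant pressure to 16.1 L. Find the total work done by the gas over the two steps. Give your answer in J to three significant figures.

Step 1 (isochoric): W = 0 (constant volume).
After step 1: P = 368.1 kPa (V unchanged).
Step 2 (isobaric): W = PΔV = (368.1 kPa)(16.1 − 34.8 L) = -6884 J.
W_total = 0 − 6884 = -6884 J.

W_total ≈ -6880 J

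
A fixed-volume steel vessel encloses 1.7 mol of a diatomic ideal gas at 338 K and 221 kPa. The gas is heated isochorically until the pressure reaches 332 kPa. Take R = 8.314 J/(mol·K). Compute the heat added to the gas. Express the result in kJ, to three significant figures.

Constant volume ⇒ W = 0, so Q = ΔU = nCᵥΔT with Cᵥ = 5R/2 = 20.79 J/(mol·K).
At constant V, T₂/T₁ = P₂/P₁ ⇒ ΔT = T₁(P₂/P₁ − 1) = 338·(332/221 − 1) = 169.8 K.
ΔU = (1.7)(20.79)(169.8) = 5999 J.

Q ≈ 6.00 kJ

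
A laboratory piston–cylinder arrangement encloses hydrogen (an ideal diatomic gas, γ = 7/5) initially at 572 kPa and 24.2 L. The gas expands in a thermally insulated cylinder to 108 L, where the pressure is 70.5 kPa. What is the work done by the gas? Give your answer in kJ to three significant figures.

W ≈ 15.6 kJ

Adiabatic: W = (P₁V₁ − P₂V₂)/(γ − 1) with γ = 7/5.
P₁V₁ = 13842 J, P₂V₂ = 7614 J.
W = (13842 − 7614) / 0.4 = 15571 J.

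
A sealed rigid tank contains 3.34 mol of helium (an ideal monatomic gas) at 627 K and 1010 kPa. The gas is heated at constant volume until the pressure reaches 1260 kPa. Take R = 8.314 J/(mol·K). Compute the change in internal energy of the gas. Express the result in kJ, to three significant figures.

Constant volume ⇒ W = 0, so Q = ΔU = nCᵥΔT with Cᵥ = 3R/2 = 12.47 J/(mol·K).
At constant V, T₂/T₁ = P₂/P₁ ⇒ ΔT = T₁(P₂/P₁ − 1) = 627·(1260/1010 − 1) = 155.2 K.
ΔU = (3.34)(12.47)(155.2) = 6464 J.

ΔU ≈ 6.46 kJ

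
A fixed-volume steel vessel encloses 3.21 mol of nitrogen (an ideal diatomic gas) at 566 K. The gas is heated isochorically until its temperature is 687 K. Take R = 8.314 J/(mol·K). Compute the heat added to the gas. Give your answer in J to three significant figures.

Q ≈ 8070 J

Constant volume ⇒ W = 0, so Q = ΔU = nCᵥΔT with Cᵥ = 5R/2 = 20.79 J/(mol·K).
ΔU = (3.21)(20.79)(687 − 566) = 8073 J.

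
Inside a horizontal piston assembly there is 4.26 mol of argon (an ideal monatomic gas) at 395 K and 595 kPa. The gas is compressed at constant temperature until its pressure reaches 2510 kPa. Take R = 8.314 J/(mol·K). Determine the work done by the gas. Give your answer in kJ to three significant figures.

W ≈ -20.1 kJ

Isothermal process: W = nRT ln(V₂/V₁) = nRT ln(P₁/P₂).
W = (4.26)(8.314)(395) × ln(595/2510)
  = 13990 × ln(0.2371) = 13990 × -1.439
W_by_gas = -20138 J.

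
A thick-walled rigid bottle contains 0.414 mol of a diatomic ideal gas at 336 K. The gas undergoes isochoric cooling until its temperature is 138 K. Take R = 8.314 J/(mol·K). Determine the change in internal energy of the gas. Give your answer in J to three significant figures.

Constant volume ⇒ W = 0, so Q = ΔU = nCᵥΔT with Cᵥ = 5R/2 = 20.79 J/(mol·K).
ΔU = (0.414)(20.79)(138 − 336) = -1704 J.

ΔU ≈ -1700 J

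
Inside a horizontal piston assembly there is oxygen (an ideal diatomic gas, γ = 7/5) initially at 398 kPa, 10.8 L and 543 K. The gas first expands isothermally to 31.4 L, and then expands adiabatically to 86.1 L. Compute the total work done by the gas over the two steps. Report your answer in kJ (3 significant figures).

Step 1 (isothermal): W = P₁V₁ ln(V₂/V₁) = (4298) ln(31.4/10.8) = 4588 J.
After step 1: P = 136.9 kPa, V = 31.4 L, T = 543 K.
Step 2 (adiabatic): W = (P₁V₁ − P₂V₂)/(γ−1) = (4298 − 2871)/0.4 = 3568 J.
W_total = 4588 + 3568 = 8155 J.

W_total ≈ 8.16 kJ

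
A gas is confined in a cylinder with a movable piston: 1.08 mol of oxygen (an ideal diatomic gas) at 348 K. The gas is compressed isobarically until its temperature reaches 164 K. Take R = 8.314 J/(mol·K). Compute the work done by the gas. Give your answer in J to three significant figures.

W ≈ -1650 J

Isobaric: W = P ΔV = nR ΔT.
W = (1.08)(8.314)(164 − 348) = -1652 J.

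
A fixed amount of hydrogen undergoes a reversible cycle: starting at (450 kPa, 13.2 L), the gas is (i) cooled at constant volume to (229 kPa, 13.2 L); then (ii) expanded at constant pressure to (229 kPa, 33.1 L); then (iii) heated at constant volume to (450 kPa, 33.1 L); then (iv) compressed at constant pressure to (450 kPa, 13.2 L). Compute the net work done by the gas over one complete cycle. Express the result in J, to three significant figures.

W_net ≈ -4400 J

Constant-volume legs do no work.
W(ii) = (229)(33.1 − 13.2) = 4557 J; W(iv) = (450)(13.2 − 33.1) = -8955 J.
W_net = 4557 − 8955 = -4398 J (the counter-clockwise enclosed area).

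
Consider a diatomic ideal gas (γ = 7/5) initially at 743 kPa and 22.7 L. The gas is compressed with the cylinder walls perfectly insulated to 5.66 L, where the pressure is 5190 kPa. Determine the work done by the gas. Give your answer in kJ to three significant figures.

Adiabatic: W = (P₁V₁ − P₂V₂)/(γ − 1) with γ = 7/5.
P₁V₁ = 16866 J, P₂V₂ = 29375 J.
W = (16866 − 29375) / 0.4 = -31273 J.

W ≈ -31.3 kJ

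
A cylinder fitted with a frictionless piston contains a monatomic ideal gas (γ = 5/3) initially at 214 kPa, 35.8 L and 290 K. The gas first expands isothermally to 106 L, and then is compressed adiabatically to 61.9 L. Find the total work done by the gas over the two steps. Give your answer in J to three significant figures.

W_total ≈ 3360 J

Step 1 (isothermal): W = P₁V₁ ln(V₂/V₁) = (7661) ln(106/35.8) = 8316 J.
After step 1: P = 72.28 kPa, V = 106 L, T = 290 K.
Step 2 (adiabatic): W = (P₁V₁ − P₂V₂)/(γ−1) = (7661 − 10966)/0.667 = -4957 J.
W_total = 8316 − 4957 = 3359 J.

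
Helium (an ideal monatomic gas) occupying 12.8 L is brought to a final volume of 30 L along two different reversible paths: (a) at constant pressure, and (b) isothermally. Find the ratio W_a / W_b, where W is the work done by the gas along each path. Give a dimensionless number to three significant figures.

W_a / W_b ≈ 1.58

Path (a) isobaric: W = P₁(V₂ − V₁) → W_a/(P₁V₁) = 1.344.
Path (b) isothermal: W = P₁V₁ ln(V₂/V₁) → W_b/(P₁V₁) = 0.8518.
W_a / W_b = 1.344 / 0.8518 = 1.578.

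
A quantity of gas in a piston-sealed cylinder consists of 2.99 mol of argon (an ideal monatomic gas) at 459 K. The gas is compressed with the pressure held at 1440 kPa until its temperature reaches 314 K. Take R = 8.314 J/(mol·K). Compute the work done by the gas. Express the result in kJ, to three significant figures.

Isobaric: W = P ΔV = nR ΔT.
W = (2.99)(8.314)(314 − 459) = -3605 J.

W ≈ -3.60 kJ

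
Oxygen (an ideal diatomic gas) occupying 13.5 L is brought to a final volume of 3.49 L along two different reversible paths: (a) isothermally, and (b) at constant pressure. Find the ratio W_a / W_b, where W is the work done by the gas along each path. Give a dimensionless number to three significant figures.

Path (a) isothermal: W = P₁V₁ ln(V₂/V₁) → W_a/(P₁V₁) = -1.353.
Path (b) isobaric: W = P₁(V₂ − V₁) → W_b/(P₁V₁) = -0.7415.
W_a / W_b = -1.353 / -0.7415 = 1.824.

W_a / W_b ≈ 1.82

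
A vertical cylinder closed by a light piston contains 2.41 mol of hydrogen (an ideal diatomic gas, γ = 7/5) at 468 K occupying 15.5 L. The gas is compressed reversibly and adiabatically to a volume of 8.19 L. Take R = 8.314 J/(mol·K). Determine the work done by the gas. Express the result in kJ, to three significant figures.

W ≈ -6.81 kJ

Adiabatic: TV^(γ−1) = const with γ = 7/5.
T₂ = T₁ (V₁/V₂)^(γ−1) = 468 × (15.5/8.19)^0.4 = 468 × 1.291 = 604 K.
W_by = nCᵥ(T₁ − T₂) = (2.41)(20.79)(468 − 604) = -6814 J.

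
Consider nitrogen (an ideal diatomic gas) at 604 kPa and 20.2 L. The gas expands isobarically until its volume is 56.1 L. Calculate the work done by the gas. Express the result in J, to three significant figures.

Isobaric: W = P ΔV.
W = (604 kPa)(56.1 − 20.2 L) = (604)(35.9) = 21684 J.

W ≈ 21700 J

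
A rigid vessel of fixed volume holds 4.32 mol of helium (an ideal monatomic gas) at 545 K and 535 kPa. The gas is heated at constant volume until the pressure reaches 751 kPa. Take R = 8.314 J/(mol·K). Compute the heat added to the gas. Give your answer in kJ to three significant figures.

Q ≈ 11.9 kJ

Constant volume ⇒ W = 0, so Q = ΔU = nCᵥΔT with Cᵥ = 3R/2 = 12.47 J/(mol·K).
At constant V, T₂/T₁ = P₂/P₁ ⇒ ΔT = T₁(P₂/P₁ − 1) = 545·(751/535 − 1) = 220 K.
ΔU = (4.32)(12.47)(220) = 11854 J.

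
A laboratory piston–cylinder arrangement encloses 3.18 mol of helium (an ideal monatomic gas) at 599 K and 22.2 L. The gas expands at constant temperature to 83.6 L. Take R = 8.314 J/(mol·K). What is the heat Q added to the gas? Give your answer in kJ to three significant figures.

Isothermal ⇒ ΔU = 0, so Q = W = nRT ln(V₂/V₁).
Q = (3.18)(8.314)(599) ln(83.6/22.2) = 15837 × 1.326 = 20999 J.

Q ≈ 21.0 kJ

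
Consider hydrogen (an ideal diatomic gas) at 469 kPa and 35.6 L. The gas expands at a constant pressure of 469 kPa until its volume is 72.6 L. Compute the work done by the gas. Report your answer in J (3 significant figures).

W ≈ 17400 J

Isobaric: W = P ΔV.
W = (469 kPa)(72.6 − 35.6 L) = (469)(37) = 17353 J.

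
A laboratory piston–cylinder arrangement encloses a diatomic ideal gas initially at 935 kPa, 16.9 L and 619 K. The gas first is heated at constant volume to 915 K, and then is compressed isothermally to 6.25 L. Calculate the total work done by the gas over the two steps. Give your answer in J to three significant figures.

W_total ≈ -23200 J

Step 1 (isochoric): W = 0 (constant volume).
After step 1: P = 1382 kPa (V unchanged).
Step 2 (isothermal): W = P₁V₁ ln(V₂/V₁) = (23358) ln(6.25/16.9) = -23235 J.
W_total = 0 − 23235 = -23235 J.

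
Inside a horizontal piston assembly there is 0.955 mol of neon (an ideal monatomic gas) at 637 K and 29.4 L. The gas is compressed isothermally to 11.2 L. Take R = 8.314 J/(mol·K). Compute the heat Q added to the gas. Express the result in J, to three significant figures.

Isothermal ⇒ ΔU = 0, so Q = W = nRT ln(V₂/V₁).
Q = (0.955)(8.314)(637) ln(11.2/29.4) = 5058 × -0.9651 = -4881 J.

Q ≈ -4880 J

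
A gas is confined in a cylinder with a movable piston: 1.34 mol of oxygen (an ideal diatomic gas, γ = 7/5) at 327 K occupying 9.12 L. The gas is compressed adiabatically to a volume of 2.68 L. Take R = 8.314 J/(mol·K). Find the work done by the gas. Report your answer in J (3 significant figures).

Adiabatic: TV^(γ−1) = const with γ = 7/5.
T₂ = T₁ (V₁/V₂)^(γ−1) = 327 × (9.12/2.68)^0.4 = 327 × 1.632 = 533.7 K.
W_by = nCᵥ(T₁ − T₂) = (1.34)(20.79)(327 − 533.7) = -5757 J.

W ≈ -5760 J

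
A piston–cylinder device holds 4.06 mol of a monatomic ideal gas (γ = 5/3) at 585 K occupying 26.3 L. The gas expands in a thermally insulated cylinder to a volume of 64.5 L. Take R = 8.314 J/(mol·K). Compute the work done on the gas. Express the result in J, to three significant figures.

Adiabatic: TV^(γ−1) = const with γ = 5/3.
T₂ = T₁ (V₁/V₂)^(γ−1) = 585 × (26.3/64.5)^0.667 = 585 × 0.5499 = 321.7 K.
W_by = nCᵥ(T₁ − T₂) = (4.06)(12.47)(585 − 321.7) = 13333 J.
Work on gas = −W_by = -13333 J.

W ≈ -13300 J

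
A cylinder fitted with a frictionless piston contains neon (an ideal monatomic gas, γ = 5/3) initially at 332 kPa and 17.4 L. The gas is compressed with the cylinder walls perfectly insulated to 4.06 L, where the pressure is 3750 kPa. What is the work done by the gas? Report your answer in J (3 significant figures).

W ≈ -14200 J

Adiabatic: W = (P₁V₁ − P₂V₂)/(γ − 1) with γ = 5/3.
P₁V₁ = 5777 J, P₂V₂ = 15225 J.
W = (5777 − 15225) / 0.6667 = -14172 J.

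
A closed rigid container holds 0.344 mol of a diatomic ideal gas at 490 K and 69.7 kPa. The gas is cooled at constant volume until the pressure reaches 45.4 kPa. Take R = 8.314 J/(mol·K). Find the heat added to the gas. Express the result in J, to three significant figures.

Q ≈ -1220 J

Constant volume ⇒ W = 0, so Q = ΔU = nCᵥΔT with Cᵥ = 5R/2 = 20.79 J/(mol·K).
At constant V, T₂/T₁ = P₂/P₁ ⇒ ΔT = T₁(P₂/P₁ − 1) = 490·(45.4/69.7 − 1) = -170.8 K.
ΔU = (0.344)(20.79)(-170.8) = -1221 J.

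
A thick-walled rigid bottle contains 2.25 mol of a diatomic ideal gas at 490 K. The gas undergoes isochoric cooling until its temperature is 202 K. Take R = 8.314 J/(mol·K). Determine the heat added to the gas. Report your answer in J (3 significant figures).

Q ≈ -13500 J

Constant volume ⇒ W = 0, so Q = ΔU = nCᵥΔT with Cᵥ = 5R/2 = 20.79 J/(mol·K).
ΔU = (2.25)(20.79)(202 − 490) = -13469 J.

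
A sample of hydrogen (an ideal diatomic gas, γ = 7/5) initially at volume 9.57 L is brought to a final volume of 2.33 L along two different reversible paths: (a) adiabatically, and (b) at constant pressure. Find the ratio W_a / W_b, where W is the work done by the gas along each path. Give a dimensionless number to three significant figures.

W_a / W_b ≈ 2.51

Path (a) adiabatic: W = P₁V₁(1 − (V₁/V₂)^(γ−1))/(γ−1) → W_a/(P₁V₁) = -1.899.
Path (b) isobaric: W = P₁(V₂ − V₁) → W_b/(P₁V₁) = -0.7565.
W_a / W_b = -1.899 / -0.7565 = 2.51.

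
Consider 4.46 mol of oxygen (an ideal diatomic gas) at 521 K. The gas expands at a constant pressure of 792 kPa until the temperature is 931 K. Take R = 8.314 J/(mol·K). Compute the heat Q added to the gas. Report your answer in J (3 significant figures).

Isobaric: W = nRΔT = (4.46)(8.314)(410) = 15203 J.
ΔU = nCᵥΔT with Cᵥ = 5R/2: ΔU = (4.46)(20.79)(410) = 38007 J.
Q = ΔU + W = 38007 + 15203 = 53210 J.

Q ≈ 53200 J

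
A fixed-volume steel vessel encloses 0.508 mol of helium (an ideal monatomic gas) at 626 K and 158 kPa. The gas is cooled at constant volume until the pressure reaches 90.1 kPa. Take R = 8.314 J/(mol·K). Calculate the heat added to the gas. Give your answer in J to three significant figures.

Q ≈ -1700 J

Constant volume ⇒ W = 0, so Q = ΔU = nCᵥΔT with Cᵥ = 3R/2 = 12.47 J/(mol·K).
At constant V, T₂/T₁ = P₂/P₁ ⇒ ΔT = T₁(P₂/P₁ − 1) = 626·(90.1/158 − 1) = -269 K.
ΔU = (0.508)(12.47)(-269) = -1704 J.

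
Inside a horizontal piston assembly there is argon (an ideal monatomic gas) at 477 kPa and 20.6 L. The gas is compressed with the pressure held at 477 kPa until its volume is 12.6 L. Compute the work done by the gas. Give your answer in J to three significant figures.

Isobaric: W = P ΔV.
W = (477 kPa)(12.6 − 20.6 L) = (477)(-8) = -3816 J.

W ≈ -3820 J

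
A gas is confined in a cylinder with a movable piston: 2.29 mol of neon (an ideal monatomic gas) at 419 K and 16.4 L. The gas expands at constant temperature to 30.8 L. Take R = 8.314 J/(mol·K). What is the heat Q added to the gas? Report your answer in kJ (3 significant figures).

Q ≈ 5.03 kJ

Isothermal ⇒ ΔU = 0, so Q = W = nRT ln(V₂/V₁).
Q = (2.29)(8.314)(419) ln(30.8/16.4) = 7977 × 0.6302 = 5028 J.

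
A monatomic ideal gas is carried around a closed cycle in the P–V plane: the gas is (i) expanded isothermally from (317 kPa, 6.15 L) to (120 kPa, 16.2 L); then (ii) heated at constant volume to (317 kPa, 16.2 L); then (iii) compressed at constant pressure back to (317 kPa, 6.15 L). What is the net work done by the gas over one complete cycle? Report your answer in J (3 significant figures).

W_net ≈ -1300 J

Leg (i): W = PᵢVᵢ ln(V_f/Vᵢ) = (1950) ln(16.2/6.15) = 1888 J.
Leg (ii): W = 0.
Leg (iii): W = PΔV = (317)(6.15 − 16.2) = -3186 J.
W_net = 1888 − 3186 = -1298 J.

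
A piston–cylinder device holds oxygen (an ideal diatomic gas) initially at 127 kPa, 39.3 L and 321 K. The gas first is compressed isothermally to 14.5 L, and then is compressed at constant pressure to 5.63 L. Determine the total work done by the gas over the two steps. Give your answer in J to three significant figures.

Step 1 (isothermal): W = P₁V₁ ln(V₂/V₁) = (4991) ln(14.5/39.3) = -4977 J.
After step 1: P = 344.2 kPa, V = 14.5 L, T = 321 K.
Step 2 (isobaric): W = PΔV = (344.2 kPa)(5.63 − 14.5 L) = -3053 J.
W_total = -4977 − 3053 = -8030 J.

W_total ≈ -8030 J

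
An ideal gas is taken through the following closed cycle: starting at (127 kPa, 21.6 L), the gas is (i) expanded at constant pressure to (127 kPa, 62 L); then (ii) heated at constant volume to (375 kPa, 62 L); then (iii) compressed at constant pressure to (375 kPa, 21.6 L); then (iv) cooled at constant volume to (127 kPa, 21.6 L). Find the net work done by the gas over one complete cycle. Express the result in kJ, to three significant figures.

W_net ≈ -10.0 kJ

Constant-volume legs do no work.
W(i) = (127)(62 − 21.6) = 5131 J; W(iii) = (375)(21.6 − 62) = -15150 J.
W_net = 5131 − 15150 = -10019 J (the counter-clockwise enclosed area).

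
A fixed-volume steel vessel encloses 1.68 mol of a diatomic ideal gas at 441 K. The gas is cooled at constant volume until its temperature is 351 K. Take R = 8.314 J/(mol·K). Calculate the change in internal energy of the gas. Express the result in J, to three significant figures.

Constant volume ⇒ W = 0, so Q = ΔU = nCᵥΔT with Cᵥ = 5R/2 = 20.79 J/(mol·K).
ΔU = (1.68)(20.79)(351 − 441) = -3143 J.

ΔU ≈ -3140 J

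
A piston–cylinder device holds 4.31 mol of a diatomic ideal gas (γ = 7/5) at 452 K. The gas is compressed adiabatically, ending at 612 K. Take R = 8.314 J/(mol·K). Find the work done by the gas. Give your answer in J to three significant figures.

Adiabatic ⇒ Q = 0, so W_by = −ΔU = nCᵥ(T₁ − T₂).
Cᵥ = 5R/2 = 20.79 J/(mol·K).
W = (4.31)(20.79)(452 − 612) = -14333 J.

W ≈ -14300 J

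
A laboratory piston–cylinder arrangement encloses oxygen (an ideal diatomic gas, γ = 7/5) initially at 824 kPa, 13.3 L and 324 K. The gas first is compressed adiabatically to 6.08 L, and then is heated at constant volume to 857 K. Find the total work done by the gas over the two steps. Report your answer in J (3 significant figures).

W_total ≈ -10100 J

Step 1 (adiabatic): W = (P₁V₁ − P₂V₂)/(γ−1) = (10959 − 14988)/0.4 = -10073 J.
Step 2 (isochoric): W = 0 (constant volume).
W_total = -10073 + 0 = -10073 J.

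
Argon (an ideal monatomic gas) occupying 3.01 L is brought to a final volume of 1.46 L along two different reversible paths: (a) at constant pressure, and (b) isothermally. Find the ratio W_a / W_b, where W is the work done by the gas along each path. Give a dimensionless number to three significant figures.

Path (a) isobaric: W = P₁(V₂ − V₁) → W_a/(P₁V₁) = -0.515.
Path (b) isothermal: W = P₁V₁ ln(V₂/V₁) → W_b/(P₁V₁) = -0.7235.
W_a / W_b = -0.515 / -0.7235 = 0.7117.

W_a / W_b ≈ 0.712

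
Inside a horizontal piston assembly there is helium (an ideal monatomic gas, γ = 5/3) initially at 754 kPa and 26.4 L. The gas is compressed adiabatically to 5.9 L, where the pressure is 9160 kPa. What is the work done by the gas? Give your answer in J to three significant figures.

Adiabatic: W = (P₁V₁ − P₂V₂)/(γ − 1) with γ = 5/3.
P₁V₁ = 19906 J, P₂V₂ = 54044 J.
W = (19906 − 54044) / 0.6667 = -51208 J.

W ≈ -51200 J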